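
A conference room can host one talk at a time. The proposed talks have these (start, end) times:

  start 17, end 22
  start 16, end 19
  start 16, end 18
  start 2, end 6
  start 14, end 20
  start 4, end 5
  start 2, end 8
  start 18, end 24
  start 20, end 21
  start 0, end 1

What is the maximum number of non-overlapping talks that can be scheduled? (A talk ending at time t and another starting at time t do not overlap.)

4

By end time: (0,1), (4,5), (2,6), (2,8), (16,18), (16,19), (14,20), (20,21), (17,22), (18,24).
Pick (0,1); next start ≥ 1 → (4,5); next start ≥ 5 → (16,18); next start ≥ 18 → (20,21).
Selected 4 talks.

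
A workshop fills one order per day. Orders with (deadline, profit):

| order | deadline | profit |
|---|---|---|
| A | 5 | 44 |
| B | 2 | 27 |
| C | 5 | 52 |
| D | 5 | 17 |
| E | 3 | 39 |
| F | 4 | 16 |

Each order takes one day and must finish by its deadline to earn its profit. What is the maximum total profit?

179

Take jobs in profit order; each goes to the latest open slot no later than its deadline.
Profit order: C=52 A=44 E=39 B=27 D=17 F=16
Assign: C→slot 5, A→slot 4, E→slot 3, B→slot 2, D→slot 1, F skipped.
Slots: [1:D] [2:B] [3:E] [4:A] [5:C]
Profit = 17 + 27 + 39 + 44 + 52 = 179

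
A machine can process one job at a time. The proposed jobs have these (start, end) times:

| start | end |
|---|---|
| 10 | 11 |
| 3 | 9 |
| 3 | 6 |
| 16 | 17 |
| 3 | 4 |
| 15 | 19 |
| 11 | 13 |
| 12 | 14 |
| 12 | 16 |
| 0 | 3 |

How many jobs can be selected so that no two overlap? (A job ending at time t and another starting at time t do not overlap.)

5

Sorted by end: (0,3)  (3,4)  (3,6)  (3,9)  (10,11)  (11,13)  (12,14)  (12,16)  (16,17)  (15,19)
take (0,3); take (3,4); take (10,11); take (11,13); skip (12,16); take (16,17).
Selected 5 jobs.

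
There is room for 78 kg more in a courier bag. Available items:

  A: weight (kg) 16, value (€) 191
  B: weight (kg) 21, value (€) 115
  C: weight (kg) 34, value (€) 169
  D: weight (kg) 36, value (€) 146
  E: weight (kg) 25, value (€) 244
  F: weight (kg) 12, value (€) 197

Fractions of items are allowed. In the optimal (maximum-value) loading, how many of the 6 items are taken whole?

4

Ratios (sorted): F 16.42, A 11.94, E 9.76, B 5.48, C 4.97, D 4.06
take F (12 @ 197); take A (16 @ 191); take E (25 @ 244); take B (21 @ 115); take 4/34 of C → 19.88. Capacity used 78/78.
4 item(s) taken whole; one partial (take 4/34 of C).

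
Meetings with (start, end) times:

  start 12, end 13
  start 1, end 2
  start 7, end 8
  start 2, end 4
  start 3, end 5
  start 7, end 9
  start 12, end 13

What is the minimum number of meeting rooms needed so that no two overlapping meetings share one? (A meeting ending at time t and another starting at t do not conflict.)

2

Count concurrent intervals with a sweep; the peak is the room count.
starts: [1, 2, 3, 7, 7, 12, 12]
ends:   [2, 4, 5, 8, 9, 13, 13]
s1→1 e2→0 s2→1 s3→2  — peak 2.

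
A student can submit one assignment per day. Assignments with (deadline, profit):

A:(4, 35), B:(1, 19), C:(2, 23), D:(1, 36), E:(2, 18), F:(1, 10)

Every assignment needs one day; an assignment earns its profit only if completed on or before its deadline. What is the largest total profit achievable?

By profit: D(d1,36), A(d4,35), C(d2,23), B(d1,19), E(d2,18), F(d1,10)
D→slot 1; A→slot 4; C→slot 2; B skipped; E skipped; F skipped.
Profit = 36 + 23 + 35 = 94

94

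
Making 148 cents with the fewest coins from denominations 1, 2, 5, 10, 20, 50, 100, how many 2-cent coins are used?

Greedy: take as many of the largest coin as possible, then repeat with the remainder.
148 = 1×100 + 2×20 + 1×5 + 1×2 + 1×1
Count of 2: 1

1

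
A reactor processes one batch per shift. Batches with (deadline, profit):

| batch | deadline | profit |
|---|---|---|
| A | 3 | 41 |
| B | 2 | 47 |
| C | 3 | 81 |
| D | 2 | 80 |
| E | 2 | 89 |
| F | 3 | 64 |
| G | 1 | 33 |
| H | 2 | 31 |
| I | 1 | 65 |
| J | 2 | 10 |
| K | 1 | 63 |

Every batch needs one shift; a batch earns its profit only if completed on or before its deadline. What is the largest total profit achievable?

Profit order: E=89 C=81 D=80 I=65 F=64 K=63 B=47 A=41 G=33 H=31 J=10
Assign: E→slot 2, C→slot 3, D→slot 1, I skipped, F skipped, K skipped, B skipped, A skipped, G skipped, H skipped, J skipped.
Slots: [1:D] [2:E] [3:C]
Profit = 80 + 89 + 81 = 250

250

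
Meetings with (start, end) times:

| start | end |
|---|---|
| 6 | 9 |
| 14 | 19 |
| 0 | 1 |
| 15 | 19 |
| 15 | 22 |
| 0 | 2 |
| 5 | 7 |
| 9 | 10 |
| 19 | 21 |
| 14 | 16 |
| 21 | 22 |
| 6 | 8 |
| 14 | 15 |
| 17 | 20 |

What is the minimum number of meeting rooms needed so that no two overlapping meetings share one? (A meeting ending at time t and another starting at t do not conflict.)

starts: [0, 0, 5, 6, 6, 9, 14, 14, 14, 15, 15, 17, 19, 21]
ends:   [1, 2, 7, 8, 9, 10, 15, 16, 19, 19, 20, 21, 22, 22]
s0→1 s0→2 e1→1 e2→0 s5→1 s6→2 s6→3 e7→2 e8→1 e9→0 s9→1 e10→0 s14→1 s14→2 s14→3 e15→2 s15→3 s15→4  — peak 4.

4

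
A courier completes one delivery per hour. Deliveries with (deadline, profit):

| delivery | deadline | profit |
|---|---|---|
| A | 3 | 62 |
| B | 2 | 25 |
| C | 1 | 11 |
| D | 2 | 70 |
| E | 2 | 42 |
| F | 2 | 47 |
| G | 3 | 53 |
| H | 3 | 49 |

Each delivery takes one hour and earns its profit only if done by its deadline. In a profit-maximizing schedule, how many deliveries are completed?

By profit: D(d2,70), A(d3,62), G(d3,53), H(d3,49), F(d2,47), E(d2,42), B(d2,25), C(d1,11)
D→slot 2; A→slot 3; G→slot 1; H skipped; F skipped; E skipped; B skipped; C skipped.
3 of 8 scheduled.

3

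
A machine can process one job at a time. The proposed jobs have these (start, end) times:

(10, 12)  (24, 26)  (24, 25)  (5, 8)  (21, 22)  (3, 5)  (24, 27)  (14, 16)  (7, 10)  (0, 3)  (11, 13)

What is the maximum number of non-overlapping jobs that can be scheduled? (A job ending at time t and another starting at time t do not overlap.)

7

Order by finish time; keep every interval that doesn't clash with the previous kept one.
Sorted by end: (0,3)  (3,5)  (5,8)  (7,10)  (10,12)  (11,13)  (14,16)  (21,22)  (24,25)  (24,26)  (24,27)
take (0,3); take (3,5); take (5,8); take (10,12); skip (11,13); take (14,16); take (21,22); take (24,25); skip (24,26); skip (24,27).
Selected 7 jobs.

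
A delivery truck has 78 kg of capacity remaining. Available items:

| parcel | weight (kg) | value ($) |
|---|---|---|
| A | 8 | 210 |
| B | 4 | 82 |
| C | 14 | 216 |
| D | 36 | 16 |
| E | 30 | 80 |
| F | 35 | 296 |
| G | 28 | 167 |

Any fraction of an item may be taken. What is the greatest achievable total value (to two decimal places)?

905.39

Sort by value per unit weight and fill in that order.
Ratios (sorted): A 26.25, B 20.50, C 15.43, F 8.46, G 5.96, E 2.67, D 0.44
take A (8 @ 210); take B (4 @ 82); take C (14 @ 216); take F (35 @ 296); take 17/28 of G → 101.39. Capacity used 78/78.
Total value = 905.39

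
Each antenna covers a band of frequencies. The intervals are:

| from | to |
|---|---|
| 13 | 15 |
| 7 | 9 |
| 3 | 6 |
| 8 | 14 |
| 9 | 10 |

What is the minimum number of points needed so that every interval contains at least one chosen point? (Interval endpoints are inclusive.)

3

By right end: [3,6]  [7,9]  [9,10]  [8,14]  [13,15]
[3,6] uncovered → point at 6; [7,9] uncovered → point at 9; [13,15] uncovered → point at 15.
Points: 6, 9, 15 (3 total).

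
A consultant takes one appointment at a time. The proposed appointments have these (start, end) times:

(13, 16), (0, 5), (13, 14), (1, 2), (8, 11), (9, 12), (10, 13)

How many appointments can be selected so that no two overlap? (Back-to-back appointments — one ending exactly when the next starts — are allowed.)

3

By end time: (1,2), (0,5), (8,11), (9,12), (10,13), (13,14), (13,16).
Pick (1,2); next start ≥ 2 → (8,11); next start ≥ 11 → (13,14).
Selected 3 appointments.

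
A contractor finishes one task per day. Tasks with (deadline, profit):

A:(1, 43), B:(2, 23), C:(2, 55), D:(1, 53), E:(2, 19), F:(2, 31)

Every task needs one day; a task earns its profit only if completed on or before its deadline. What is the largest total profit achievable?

108

Sort by profit descending; place each in the latest free slot ≤ its deadline.
By profit: C(d2,55), D(d1,53), A(d1,43), F(d2,31), B(d2,23), E(d2,19)
C→slot 2; D→slot 1; A skipped; F skipped; B skipped; E skipped.
Profit = 53 + 55 = 108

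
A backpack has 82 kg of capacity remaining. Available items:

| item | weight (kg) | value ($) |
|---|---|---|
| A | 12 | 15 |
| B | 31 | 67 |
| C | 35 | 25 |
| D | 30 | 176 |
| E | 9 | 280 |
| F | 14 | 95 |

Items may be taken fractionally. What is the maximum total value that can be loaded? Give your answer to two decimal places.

Order: E (280/9=31.11) > F (95/14=6.79) > D (176/30=5.87) > B (67/31=2.16) > A (15/12=1.25) > C (25/35=0.71)
Fill: take E (9 @ 280) → take F (14 @ 95) → take D (30 @ 176) → take 29/31 of B → 62.68; 82/82 used.
Total value = 613.68

613.68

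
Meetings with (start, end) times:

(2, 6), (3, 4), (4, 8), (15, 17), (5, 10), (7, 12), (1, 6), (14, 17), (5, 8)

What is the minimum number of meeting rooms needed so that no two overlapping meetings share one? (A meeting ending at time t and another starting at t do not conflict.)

Events (time:±→running): 1:+→1 2:+→2 3:+→3 4:-→2 4:+→3 5:+→4 5:+→5 … peak 5.

5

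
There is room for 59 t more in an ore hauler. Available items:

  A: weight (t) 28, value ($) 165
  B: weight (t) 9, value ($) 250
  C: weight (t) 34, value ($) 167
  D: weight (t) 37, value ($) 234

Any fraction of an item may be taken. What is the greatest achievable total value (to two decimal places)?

Greedy by value/weight ratio, highest first.
Order: B (250/9=27.78) > D (234/37=6.32) > A (165/28=5.89) > C (167/34=4.91)
Fill: take B (9 @ 250) → take D (37 @ 234) → take 13/28 of A → 76.61; 59/59 used.
Total value = 560.61

560.61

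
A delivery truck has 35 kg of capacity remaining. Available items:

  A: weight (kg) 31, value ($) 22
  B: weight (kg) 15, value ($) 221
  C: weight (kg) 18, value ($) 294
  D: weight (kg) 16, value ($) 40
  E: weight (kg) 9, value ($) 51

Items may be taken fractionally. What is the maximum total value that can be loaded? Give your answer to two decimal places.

526.33

Sort by value per unit weight and fill in that order.
Order: C (294/18=16.33) > B (221/15=14.73) > E (51/9=5.67) > D (40/16=2.50) > A (22/31=0.71)
Fill: take C (18 @ 294) → take B (15 @ 221) → take 2/9 of E → 11.33; 35/35 used.
Total value = 526.33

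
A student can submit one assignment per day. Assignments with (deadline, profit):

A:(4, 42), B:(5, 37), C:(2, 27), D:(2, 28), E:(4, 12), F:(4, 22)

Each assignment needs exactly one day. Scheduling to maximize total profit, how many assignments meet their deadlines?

5

Profit order: A=42 B=37 D=28 C=27 F=22 E=12
Assign: A→slot 4, B→slot 5, D→slot 2, C→slot 1, F→slot 3, E skipped.
Slots: [1:C] [2:D] [3:F] [4:A] [5:B]
5 of 6 scheduled.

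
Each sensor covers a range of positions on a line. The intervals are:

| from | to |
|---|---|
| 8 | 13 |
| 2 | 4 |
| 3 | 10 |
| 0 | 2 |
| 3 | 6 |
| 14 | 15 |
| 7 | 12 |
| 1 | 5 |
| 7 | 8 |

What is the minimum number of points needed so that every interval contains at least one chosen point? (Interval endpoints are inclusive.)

Sort by right endpoint; whenever an interval is uncovered, place a point at its right end.
Sorted: [0,2] [2,4] [1,5] [3,6] [7,8] [3,10] [7,12] [8,13] [14,15]
{[0,2],[2,4],[1,5]} hit by 2; {[3,6]} hit by 6; {[7,8],[3,10],[7,12],[8,13]} hit by 8; {[14,15]} hit by 15.
Points: 2, 6, 8, 15 (4 total).

4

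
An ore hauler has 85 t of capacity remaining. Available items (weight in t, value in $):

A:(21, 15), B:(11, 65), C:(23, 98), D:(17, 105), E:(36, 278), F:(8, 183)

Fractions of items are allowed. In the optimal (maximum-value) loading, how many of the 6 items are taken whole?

Greedy by value/weight ratio, highest first.
Order: F (183/8=22.88) > E (278/36=7.72) > D (105/17=6.18) > B (65/11=5.91) > C (98/23=4.26) > A (15/21=0.71)
Fill: take F (8 @ 183) → take E (36 @ 278) → take D (17 @ 105) → take B (11 @ 65) → take 13/23 of C → 55.39; 85/85 used.
4 item(s) taken whole; one partial (take 13/23 of C).

4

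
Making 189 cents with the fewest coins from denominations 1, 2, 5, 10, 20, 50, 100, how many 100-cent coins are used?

1

Use the largest denomination that fits, subtract, and repeat.
189 = 1×100 + 1×50 + 1×20 + 1×10 + 1×5 + 2×2
Count of 100: 1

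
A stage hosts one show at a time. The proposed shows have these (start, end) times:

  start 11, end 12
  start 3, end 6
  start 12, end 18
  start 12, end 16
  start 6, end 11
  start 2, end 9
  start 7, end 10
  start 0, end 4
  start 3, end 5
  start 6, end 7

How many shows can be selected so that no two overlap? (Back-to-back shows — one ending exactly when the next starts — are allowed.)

Sort by end time and greedily take each interval whose start is ≥ the last chosen end.
Sorted by end: (0,4)  (3,5)  (3,6)  (6,7)  (2,9)  (7,10)  (6,11)  (11,12)  (12,16)  (12,18)
take (0,4); skip (3,6); take (6,7); skip (2,9); take (7,10); take (11,12); take (12,16).
Selected 5 shows.

5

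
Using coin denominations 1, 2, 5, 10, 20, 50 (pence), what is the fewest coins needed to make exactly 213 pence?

Greedy: take as many of the largest coin as possible, then repeat with the remainder.
213 − 4×50→13 − 1×10→3 − 1×2→1 − 1×1→0
Total coins = 4 + 1 + 1 + 1 = 7

7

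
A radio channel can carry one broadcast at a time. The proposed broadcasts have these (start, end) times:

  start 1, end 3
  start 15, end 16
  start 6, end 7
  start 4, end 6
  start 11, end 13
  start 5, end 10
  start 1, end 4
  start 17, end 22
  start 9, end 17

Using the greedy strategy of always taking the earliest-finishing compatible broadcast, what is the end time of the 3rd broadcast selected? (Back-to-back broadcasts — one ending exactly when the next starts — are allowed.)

Sorted by end: (1,3)  (1,4)  (4,6)  (6,7)  (5,10)  (11,13)  (15,16)  (9,17)  (17,22)
take (1,3); take (4,6); take (6,7); take (11,13); take (15,16); take (17,22).
Selected: (1,3) (4,6) (6,7) (11,13) (15,16) (17,22)

7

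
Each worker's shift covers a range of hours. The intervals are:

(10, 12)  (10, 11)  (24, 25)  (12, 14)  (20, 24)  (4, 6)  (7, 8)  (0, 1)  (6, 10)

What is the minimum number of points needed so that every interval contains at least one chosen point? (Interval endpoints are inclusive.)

Sort by right endpoint; whenever an interval is uncovered, place a point at its right end.
By right end: [0,1]  [4,6]  [7,8]  [6,10]  [10,11]  [10,12]  [12,14]  [20,24]  [24,25]
[0,1] uncovered → point at 1; [4,6] uncovered → point at 6; [7,8] uncovered → point at 8; [10,11] uncovered → point at 11; [12,14] uncovered → point at 14; [20,24] uncovered → point at 24.
Points: 1, 6, 8, 11, 14, 24 (6 total).

6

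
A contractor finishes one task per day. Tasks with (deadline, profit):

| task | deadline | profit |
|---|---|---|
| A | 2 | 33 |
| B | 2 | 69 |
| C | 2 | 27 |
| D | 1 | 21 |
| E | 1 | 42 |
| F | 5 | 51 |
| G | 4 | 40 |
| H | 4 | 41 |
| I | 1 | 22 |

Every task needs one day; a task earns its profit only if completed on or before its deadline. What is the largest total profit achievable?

243

Sort by profit descending; place each in the latest free slot ≤ its deadline.
By profit: B(d2,69), F(d5,51), E(d1,42), H(d4,41), G(d4,40), A(d2,33), C(d2,27), I(d1,22), D(d1,21)
B→slot 2; F→slot 5; E→slot 1; H→slot 4; G→slot 3; A skipped; C skipped; I skipped; D skipped.
Profit = 42 + 69 + 40 + 41 + 51 = 243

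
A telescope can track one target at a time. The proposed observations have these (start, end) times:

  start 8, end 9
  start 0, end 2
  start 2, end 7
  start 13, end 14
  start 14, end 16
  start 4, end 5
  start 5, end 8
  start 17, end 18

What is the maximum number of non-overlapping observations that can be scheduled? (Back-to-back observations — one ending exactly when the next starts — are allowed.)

7

Greedy by earliest finish: after sorting by end time, pick each interval compatible with the last pick.
By end time: (0,2), (4,5), (2,7), (5,8), (8,9), (13,14), (14,16), (17,18).
Pick (0,2); next start ≥ 2 → (4,5); next start ≥ 5 → (5,8); next start ≥ 8 → (8,9); next start ≥ 9 → (13,14); next start ≥ 14 → (14,16); next start ≥ 16 → (17,18).
Selected 7 observations.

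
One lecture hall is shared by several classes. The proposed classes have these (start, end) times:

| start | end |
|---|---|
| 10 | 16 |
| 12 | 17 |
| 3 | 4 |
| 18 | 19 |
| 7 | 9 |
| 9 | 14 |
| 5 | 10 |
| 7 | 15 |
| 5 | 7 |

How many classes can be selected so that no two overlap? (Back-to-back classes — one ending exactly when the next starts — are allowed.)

By end time: (3,4), (5,7), (7,9), (5,10), (9,14), (7,15), (10,16), (12,17), (18,19).
Pick (3,4); next start ≥ 4 → (5,7); next start ≥ 7 → (7,9); next start ≥ 9 → (9,14); next start ≥ 14 → (18,19).
Selected 5 classes.

5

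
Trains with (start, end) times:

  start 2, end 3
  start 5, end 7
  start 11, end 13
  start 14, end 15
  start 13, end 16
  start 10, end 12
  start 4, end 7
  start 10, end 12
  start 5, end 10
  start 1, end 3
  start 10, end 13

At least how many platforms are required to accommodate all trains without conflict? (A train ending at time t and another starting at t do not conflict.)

The answer is the maximum number of intervals overlapping at any instant.
Events (time:±→running): 1:+→1 2:+→2 3:-→1 3:-→0 4:+→1 5:+→2 5:+→3 7:-→2 7:-→1 10:-→0 10:+→1 10:+→2 10:+→3 11:+→4 … peak 4.

4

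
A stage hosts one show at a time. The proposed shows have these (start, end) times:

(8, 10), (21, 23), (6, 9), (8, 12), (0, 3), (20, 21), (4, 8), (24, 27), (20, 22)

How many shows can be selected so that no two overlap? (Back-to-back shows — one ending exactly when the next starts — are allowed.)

6

Order by finish time; keep every interval that doesn't clash with the previous kept one.
By end time: (0,3), (4,8), (6,9), (8,10), (8,12), (20,21), (20,22), (21,23), (24,27).
Pick (0,3); next start ≥ 3 → (4,8); next start ≥ 8 → (8,10); next start ≥ 10 → (20,21); next start ≥ 21 → (21,23); next start ≥ 23 → (24,27).
Selected 6 shows.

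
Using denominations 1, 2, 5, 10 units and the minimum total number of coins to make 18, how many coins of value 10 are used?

18 = 1×10 + 1×5 + 1×2 + 1×1
Count of 10: 1

1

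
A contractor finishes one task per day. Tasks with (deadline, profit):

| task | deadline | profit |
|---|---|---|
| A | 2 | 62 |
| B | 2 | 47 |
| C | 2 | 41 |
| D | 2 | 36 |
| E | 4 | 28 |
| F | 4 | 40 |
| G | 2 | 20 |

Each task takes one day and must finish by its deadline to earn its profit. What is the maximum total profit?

177

Profit order: A=62 B=47 C=41 F=40 D=36 E=28 G=20
Assign: A→slot 2, B→slot 1, C skipped, F→slot 4, D skipped, E→slot 3, G skipped.
Slots: [1:B] [2:A] [3:E] [4:F]
Profit = 47 + 62 + 28 + 40 = 177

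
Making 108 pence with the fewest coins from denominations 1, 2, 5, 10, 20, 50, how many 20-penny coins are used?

Use the largest denomination that fits, subtract, and repeat.
108 − 2×50→8 − 1×5→3 − 1×2→1 − 1×1→0
Count of 20: 0

0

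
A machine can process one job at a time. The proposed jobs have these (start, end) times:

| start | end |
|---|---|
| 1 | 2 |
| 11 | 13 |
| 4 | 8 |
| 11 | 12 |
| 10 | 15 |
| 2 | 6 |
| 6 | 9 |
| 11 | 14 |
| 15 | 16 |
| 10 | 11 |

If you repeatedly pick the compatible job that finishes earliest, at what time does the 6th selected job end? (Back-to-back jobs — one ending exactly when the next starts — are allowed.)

Sorted by end: (1,2)  (2,6)  (4,8)  (6,9)  (10,11)  (11,12)  (11,13)  (11,14)  (10,15)  (15,16)
take (1,2); take (2,6); skip (4,8); take (6,9); take (10,11); take (11,12); skip (11,13); skip (10,15); take (15,16).
Selected: (1,2) (2,6) (6,9) (10,11) (11,12) (15,16)

16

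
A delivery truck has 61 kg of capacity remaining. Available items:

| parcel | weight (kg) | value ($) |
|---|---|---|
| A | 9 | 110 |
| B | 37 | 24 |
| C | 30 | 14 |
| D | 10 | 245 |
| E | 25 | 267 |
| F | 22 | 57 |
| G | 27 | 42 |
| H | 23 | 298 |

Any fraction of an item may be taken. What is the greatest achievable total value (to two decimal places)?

Sort by value per unit weight and fill in that order.
Ratios (sorted): D 24.50, H 12.96, A 12.22, E 10.68, F 2.59, G 1.56, B 0.65, C 0.47
take D (10 @ 245); take H (23 @ 298); take A (9 @ 110); take 19/25 of E → 202.92. Capacity used 61/61.
Total value = 855.92

855.92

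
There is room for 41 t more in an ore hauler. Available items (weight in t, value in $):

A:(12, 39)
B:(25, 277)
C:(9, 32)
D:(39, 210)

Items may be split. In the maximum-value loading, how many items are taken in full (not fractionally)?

1

Sort by value per unit weight and fill in that order.
Order: B (277/25=11.08) > D (210/39=5.38) > C (32/9=3.56) > A (39/12=3.25)
Fill: take B (25 @ 277) → take 16/39 of D → 86.15; 41/41 used.
1 item(s) taken whole; one partial (take 16/39 of D).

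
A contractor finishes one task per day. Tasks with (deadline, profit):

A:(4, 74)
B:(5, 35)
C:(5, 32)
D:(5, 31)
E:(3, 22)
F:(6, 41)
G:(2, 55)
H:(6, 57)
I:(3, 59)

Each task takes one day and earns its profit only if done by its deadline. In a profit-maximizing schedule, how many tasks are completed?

6

Take jobs in profit order; each goes to the latest open slot no later than its deadline.
By profit: A(d4,74), I(d3,59), H(d6,57), G(d2,55), F(d6,41), B(d5,35), C(d5,32), D(d5,31), E(d3,22)
A→slot 4; I→slot 3; H→slot 6; G→slot 2; F→slot 5; B→slot 1; C skipped; D skipped; E skipped.
6 of 9 scheduled.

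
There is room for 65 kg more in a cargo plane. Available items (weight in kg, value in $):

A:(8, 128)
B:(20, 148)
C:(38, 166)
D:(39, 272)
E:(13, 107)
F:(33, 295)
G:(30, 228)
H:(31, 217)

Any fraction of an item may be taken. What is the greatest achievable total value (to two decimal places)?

Sort by value per unit weight and fill in that order.
Order: A (128/8=16.00) > F (295/33=8.94) > E (107/13=8.23) > G (228/30=7.60) > B (148/20=7.40) > H (217/31=7.00) > D (272/39=6.97) > C (166/38=4.37)
Fill: take A (8 @ 128) → take F (33 @ 295) → take E (13 @ 107) → take 11/30 of G → 83.60; 65/65 used.
Total value = 613.60

613.60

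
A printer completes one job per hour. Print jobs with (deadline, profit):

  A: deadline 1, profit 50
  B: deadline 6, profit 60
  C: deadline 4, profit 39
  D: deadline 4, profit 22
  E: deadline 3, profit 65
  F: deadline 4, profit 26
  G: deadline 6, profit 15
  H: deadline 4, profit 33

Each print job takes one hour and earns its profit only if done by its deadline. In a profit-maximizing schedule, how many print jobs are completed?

6

Profit order: E=65 B=60 A=50 C=39 H=33 F=26 D=22 G=15
Assign: E→slot 3, B→slot 6, A→slot 1, C→slot 4, H→slot 2, F skipped, D skipped, G→slot 5.
Slots: [1:A] [2:H] [3:E] [4:C] [5:G] [6:B]
6 of 8 scheduled.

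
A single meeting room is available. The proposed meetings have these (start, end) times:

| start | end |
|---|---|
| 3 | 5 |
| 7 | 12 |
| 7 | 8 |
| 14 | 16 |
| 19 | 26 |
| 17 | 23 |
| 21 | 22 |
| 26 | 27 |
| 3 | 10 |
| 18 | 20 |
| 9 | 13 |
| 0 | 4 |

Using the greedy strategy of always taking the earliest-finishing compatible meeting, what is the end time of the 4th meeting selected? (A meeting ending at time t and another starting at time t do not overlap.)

16

Sorted by end: (0,4)  (3,5)  (7,8)  (3,10)  (7,12)  (9,13)  (14,16)  (18,20)  (21,22)  (17,23)  (19,26)  (26,27)
take (0,4); take (7,8); skip (3,10); skip (7,12); take (9,13); take (14,16); take (18,20); take (21,22); take (26,27).
Selected: (0,4) (7,8) (9,13) (14,16) (18,20) (21,22) (26,27)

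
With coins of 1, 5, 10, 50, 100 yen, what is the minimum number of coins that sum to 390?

Greedy: take as many of the largest coin as possible, then repeat with the remainder.
390 = 3×100 + 1×50 + 4×10
Total coins = 3 + 1 + 4 = 8

8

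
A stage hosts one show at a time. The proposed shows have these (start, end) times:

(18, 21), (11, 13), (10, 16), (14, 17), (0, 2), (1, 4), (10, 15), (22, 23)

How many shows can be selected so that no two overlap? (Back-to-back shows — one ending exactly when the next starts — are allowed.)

5

Order by finish time; keep every interval that doesn't clash with the previous kept one.
Sorted by end: (0,2)  (1,4)  (11,13)  (10,15)  (10,16)  (14,17)  (18,21)  (22,23)
take (0,2); take (11,13); skip (10,15); take (14,17); take (18,21); take (22,23).
Selected 5 shows.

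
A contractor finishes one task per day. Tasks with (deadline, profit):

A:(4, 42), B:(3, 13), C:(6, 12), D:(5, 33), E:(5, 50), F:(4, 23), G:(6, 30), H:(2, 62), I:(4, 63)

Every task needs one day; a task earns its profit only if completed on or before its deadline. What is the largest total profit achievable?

280

Sort by profit descending; place each in the latest free slot ≤ its deadline.
Profit order: I=63 H=62 E=50 A=42 D=33 G=30 F=23 B=13 C=12
Assign: I→slot 4, H→slot 2, E→slot 5, A→slot 3, D→slot 1, G→slot 6, F skipped, B skipped, C skipped.
Slots: [1:D] [2:H] [3:A] [4:I] [5:E] [6:G]
Profit = 33 + 62 + 42 + 63 + 50 + 30 = 280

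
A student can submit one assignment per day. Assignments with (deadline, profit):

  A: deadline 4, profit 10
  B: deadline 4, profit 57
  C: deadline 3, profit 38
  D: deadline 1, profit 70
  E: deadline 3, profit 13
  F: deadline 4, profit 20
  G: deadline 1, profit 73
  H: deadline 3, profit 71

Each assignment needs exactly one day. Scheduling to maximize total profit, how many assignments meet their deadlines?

Take jobs in profit order; each goes to the latest open slot no later than its deadline.
Profit order: G=73 H=71 D=70 B=57 C=38 F=20 E=13 A=10
Assign: G→slot 1, H→slot 3, D skipped, B→slot 4, C→slot 2, F skipped, E skipped, A skipped.
Slots: [1:G] [2:C] [3:H] [4:B]
4 of 8 scheduled.

4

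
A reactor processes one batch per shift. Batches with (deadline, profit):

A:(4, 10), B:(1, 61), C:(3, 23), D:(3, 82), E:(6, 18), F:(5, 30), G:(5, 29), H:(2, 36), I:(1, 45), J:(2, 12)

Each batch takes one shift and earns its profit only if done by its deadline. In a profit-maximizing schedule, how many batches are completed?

6

Sort by profit descending; place each in the latest free slot ≤ its deadline.
Profit order: D=82 B=61 I=45 H=36 F=30 G=29 C=23 E=18 J=12 A=10
Assign: D→slot 3, B→slot 1, I skipped, H→slot 2, F→slot 5, G→slot 4, C skipped, E→slot 6, J skipped, A skipped.
Slots: [1:B] [2:H] [3:D] [4:G] [5:F] [6:E]
6 of 10 scheduled.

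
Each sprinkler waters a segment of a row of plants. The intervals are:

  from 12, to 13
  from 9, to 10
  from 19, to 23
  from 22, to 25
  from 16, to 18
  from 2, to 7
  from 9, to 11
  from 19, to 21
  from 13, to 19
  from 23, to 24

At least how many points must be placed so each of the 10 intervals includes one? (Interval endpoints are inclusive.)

6

By right end: [2,7]  [9,10]  [9,11]  [12,13]  [16,18]  [13,19]  [19,21]  [19,23]  [23,24]  [22,25]
[2,7] uncovered → point at 7; [9,10] uncovered → point at 10; [12,13] uncovered → point at 13; [16,18] uncovered → point at 18; [19,21] uncovered → point at 21; [23,24] uncovered → point at 24.
Points: 7, 10, 13, 18, 21, 24 (6 total).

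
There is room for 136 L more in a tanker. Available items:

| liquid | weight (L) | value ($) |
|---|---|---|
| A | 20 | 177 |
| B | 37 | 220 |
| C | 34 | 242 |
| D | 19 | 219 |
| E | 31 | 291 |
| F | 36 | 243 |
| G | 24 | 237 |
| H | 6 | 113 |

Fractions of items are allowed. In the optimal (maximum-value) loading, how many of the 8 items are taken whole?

Greedy by value/weight ratio, highest first.
Ratios (sorted): H 18.83, D 11.53, G 9.88, E 9.39, A 8.85, C 7.12, F 6.75, B 5.95
take H (6 @ 113); take D (19 @ 219); take G (24 @ 237); take E (31 @ 291); take A (20 @ 177); take C (34 @ 242); take 2/36 of F → 13.50. Capacity used 136/136.
6 item(s) taken whole; one partial (take 2/36 of F).

6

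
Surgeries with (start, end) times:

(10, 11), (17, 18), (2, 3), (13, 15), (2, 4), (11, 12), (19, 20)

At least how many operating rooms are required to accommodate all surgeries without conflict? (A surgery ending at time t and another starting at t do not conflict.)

2

Count concurrent intervals with a sweep; the peak is the room count.
Events (time:±→running): 2:+→1 2:+→2 … peak 2.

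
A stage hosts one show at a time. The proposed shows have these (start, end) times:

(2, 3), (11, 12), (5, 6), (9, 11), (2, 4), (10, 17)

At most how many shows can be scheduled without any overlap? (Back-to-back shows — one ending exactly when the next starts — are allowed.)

Sorted by end: (2,3)  (2,4)  (5,6)  (9,11)  (11,12)  (10,17)
take (2,3); skip (2,4); take (5,6); take (9,11); take (11,12); skip (10,17).
Selected 4 shows.

4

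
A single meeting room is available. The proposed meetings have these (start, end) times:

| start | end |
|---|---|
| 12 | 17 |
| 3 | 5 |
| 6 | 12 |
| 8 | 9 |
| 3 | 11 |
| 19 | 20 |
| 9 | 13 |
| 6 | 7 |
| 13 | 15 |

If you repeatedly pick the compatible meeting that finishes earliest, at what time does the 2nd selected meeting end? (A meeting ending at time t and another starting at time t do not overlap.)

7

Greedy by earliest finish: after sorting by end time, pick each interval compatible with the last pick.
Sorted by end: (3,5)  (6,7)  (8,9)  (3,11)  (6,12)  (9,13)  (13,15)  (12,17)  (19,20)
take (3,5); take (6,7); take (8,9); take (9,13); take (13,15); take (19,20).
Selected: (3,5) (6,7) (8,9) (9,13) (13,15) (19,20)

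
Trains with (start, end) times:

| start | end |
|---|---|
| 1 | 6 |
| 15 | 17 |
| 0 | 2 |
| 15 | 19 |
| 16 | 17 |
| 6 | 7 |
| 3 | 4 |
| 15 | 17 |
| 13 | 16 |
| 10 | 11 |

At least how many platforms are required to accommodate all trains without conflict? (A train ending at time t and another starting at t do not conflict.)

starts: [0, 1, 3, 6, 10, 13, 15, 15, 15, 16]
ends:   [2, 4, 6, 7, 11, 16, 17, 17, 17, 19]
s0→1 s1→2 e2→1 s3→2 e4→1 e6→0 s6→1 e7→0 s10→1 e11→0 s13→1 s15→2 s15→3 s15→4  — peak 4.

4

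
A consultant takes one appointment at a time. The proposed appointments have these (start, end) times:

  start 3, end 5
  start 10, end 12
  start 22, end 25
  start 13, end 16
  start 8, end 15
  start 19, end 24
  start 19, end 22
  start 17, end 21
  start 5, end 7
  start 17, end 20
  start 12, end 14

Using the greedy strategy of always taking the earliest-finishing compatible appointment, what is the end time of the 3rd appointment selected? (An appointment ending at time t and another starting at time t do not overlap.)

By end time: (3,5), (5,7), (10,12), (12,14), (8,15), (13,16), (17,20), (17,21), (19,22), (19,24), (22,25).
Pick (3,5); next start ≥ 5 → (5,7); next start ≥ 7 → (10,12); next start ≥ 12 → (12,14); next start ≥ 14 → (17,20); next start ≥ 20 → (22,25).
Selected: (3,5) (5,7) (10,12) (12,14) (17,20) (22,25)

12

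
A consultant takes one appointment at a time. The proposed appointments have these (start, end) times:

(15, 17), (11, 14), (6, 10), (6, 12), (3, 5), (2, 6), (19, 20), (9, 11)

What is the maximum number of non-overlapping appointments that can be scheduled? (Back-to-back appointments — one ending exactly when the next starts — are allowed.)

Sort by end time and greedily take each interval whose start is ≥ the last chosen end.
Sorted by end: (3,5)  (2,6)  (6,10)  (9,11)  (6,12)  (11,14)  (15,17)  (19,20)
take (3,5); take (6,10); take (11,14); take (15,17); take (19,20).
Selected 5 appointments.

5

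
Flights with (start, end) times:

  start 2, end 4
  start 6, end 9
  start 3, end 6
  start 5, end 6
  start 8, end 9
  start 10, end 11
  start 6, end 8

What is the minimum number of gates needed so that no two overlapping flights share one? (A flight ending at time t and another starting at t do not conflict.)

Events (time:±→running): 2:+→1 3:+→2 … peak 2.

2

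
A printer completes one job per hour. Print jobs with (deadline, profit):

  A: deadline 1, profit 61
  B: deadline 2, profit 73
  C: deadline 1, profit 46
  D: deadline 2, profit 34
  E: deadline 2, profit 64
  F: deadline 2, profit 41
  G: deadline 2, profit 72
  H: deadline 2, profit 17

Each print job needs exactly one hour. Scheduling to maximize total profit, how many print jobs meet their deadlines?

Profit order: B=73 G=72 E=64 A=61 C=46 F=41 D=34 H=17
Assign: B→slot 2, G→slot 1, E skipped, A skipped, C skipped, F skipped, D skipped, H skipped.
Slots: [1:G] [2:B]
2 of 8 scheduled.

2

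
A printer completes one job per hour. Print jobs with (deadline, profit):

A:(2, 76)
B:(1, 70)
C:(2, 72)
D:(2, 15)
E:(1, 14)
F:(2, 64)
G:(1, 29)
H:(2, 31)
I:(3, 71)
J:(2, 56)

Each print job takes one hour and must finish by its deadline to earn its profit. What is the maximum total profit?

Sort by profit descending; place each in the latest free slot ≤ its deadline.
By profit: A(d2,76), C(d2,72), I(d3,71), B(d1,70), F(d2,64), J(d2,56), H(d2,31), G(d1,29), D(d2,15), E(d1,14)
A→slot 2; C→slot 1; I→slot 3; B skipped; F skipped; J skipped; H skipped; G skipped; D skipped; E skipped.
Profit = 72 + 76 + 71 = 219

219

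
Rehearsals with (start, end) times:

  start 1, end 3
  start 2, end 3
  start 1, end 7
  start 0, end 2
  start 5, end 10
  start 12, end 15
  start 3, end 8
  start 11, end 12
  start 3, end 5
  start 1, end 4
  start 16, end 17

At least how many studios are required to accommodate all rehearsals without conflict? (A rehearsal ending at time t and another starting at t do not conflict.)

Events (time:±→running): 0:+→1 1:+→2 1:+→3 1:+→4 … peak 4.

4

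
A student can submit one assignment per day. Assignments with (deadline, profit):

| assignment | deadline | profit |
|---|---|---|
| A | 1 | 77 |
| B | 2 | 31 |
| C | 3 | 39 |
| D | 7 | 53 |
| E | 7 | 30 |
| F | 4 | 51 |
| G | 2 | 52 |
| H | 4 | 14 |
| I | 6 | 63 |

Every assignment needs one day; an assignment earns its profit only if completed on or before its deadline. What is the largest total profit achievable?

365

By profit: A(d1,77), I(d6,63), D(d7,53), G(d2,52), F(d4,51), C(d3,39), B(d2,31), E(d7,30), H(d4,14)
A→slot 1; I→slot 6; D→slot 7; G→slot 2; F→slot 4; C→slot 3; B skipped; E→slot 5; H skipped.
Profit = 77 + 52 + 39 + 51 + 30 + 63 + 53 = 365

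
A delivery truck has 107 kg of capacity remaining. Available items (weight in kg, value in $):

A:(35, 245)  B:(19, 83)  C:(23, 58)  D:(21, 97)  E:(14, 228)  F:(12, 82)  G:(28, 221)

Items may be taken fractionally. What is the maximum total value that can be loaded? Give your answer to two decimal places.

Sort by value per unit weight and fill in that order.
Ratios (sorted): E 16.29, G 7.89, A 7.00, F 6.83, D 4.62, B 4.37, C 2.52
take E (14 @ 228); take G (28 @ 221); take A (35 @ 245); take F (12 @ 82); take 18/21 of D → 83.14. Capacity used 107/107.
Total value = 859.14

859.14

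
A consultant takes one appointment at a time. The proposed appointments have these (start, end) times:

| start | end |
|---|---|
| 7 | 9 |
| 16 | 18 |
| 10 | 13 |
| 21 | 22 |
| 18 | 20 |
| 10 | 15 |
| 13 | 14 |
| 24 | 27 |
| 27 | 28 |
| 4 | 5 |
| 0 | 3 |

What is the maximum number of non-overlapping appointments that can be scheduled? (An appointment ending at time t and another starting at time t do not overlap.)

Sorted by end: (0,3)  (4,5)  (7,9)  (10,13)  (13,14)  (10,15)  (16,18)  (18,20)  (21,22)  (24,27)  (27,28)
take (0,3); take (4,5); take (7,9); take (10,13); take (13,14); skip (10,15); take (16,18); take (18,20); take (21,22); take (24,27); take (27,28).
Selected 10 appointments.

10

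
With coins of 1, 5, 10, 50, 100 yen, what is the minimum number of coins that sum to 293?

Greedy: take as many of the largest coin as possible, then repeat with the remainder.
293 = 2×100 + 1×50 + 4×10 + 3×1
Total coins = 2 + 1 + 4 + 3 = 10

10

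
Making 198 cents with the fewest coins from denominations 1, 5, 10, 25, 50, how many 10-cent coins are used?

2

Use the largest denomination that fits, subtract, and repeat.
198 − 3×50→48 − 1×25→23 − 2×10→3 − 3×1→0
Count of 10: 2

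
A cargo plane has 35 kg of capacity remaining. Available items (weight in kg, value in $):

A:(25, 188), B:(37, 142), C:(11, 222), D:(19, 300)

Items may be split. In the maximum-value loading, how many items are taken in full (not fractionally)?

Sort by value per unit weight and fill in that order.
Order: C (222/11=20.18) > D (300/19=15.79) > A (188/25=7.52) > B (142/37=3.84)
Fill: take C (11 @ 222) → take D (19 @ 300) → take 5/25 of A → 37.60; 35/35 used.
2 item(s) taken whole; one partial (take 5/25 of A).

2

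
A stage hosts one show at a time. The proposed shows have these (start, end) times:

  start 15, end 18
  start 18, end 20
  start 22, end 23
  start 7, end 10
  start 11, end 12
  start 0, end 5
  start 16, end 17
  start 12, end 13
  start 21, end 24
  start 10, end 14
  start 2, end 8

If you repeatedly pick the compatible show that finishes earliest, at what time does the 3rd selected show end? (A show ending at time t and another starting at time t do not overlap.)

12

Order by finish time; keep every interval that doesn't clash with the previous kept one.
By end time: (0,5), (2,8), (7,10), (11,12), (12,13), (10,14), (16,17), (15,18), (18,20), (22,23), (21,24).
Pick (0,5); next start ≥ 5 → (7,10); next start ≥ 10 → (11,12); next start ≥ 12 → (12,13); next start ≥ 13 → (16,17); next start ≥ 17 → (18,20); next start ≥ 20 → (22,23).
Selected: (0,5) (7,10) (11,12) (12,13) (16,17) (18,20) (22,23)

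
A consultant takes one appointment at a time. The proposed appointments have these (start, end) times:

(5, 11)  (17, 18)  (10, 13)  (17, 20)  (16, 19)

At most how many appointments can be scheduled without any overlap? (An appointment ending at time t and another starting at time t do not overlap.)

Sorted by end: (5,11)  (10,13)  (17,18)  (16,19)  (17,20)
take (5,11); take (17,18); skip (16,19); skip (17,20).
Selected 2 appointments.

2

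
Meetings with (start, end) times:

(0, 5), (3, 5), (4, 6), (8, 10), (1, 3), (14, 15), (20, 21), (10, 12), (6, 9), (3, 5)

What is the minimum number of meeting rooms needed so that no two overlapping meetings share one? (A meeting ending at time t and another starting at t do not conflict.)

4

Count concurrent intervals with a sweep; the peak is the room count.
starts: [0, 1, 3, 3, 4, 6, 8, 10, 14, 20]
ends:   [3, 5, 5, 5, 6, 9, 10, 12, 15, 21]
s0→1 s1→2 e3→1 s3→2 s3→3 s4→4  — peak 4.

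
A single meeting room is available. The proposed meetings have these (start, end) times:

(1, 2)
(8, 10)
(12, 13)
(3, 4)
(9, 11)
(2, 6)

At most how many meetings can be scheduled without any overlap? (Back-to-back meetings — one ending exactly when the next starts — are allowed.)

4

Sort by end time and greedily take each interval whose start is ≥ the last chosen end.
By end time: (1,2), (3,4), (2,6), (8,10), (9,11), (12,13).
Pick (1,2); next start ≥ 2 → (3,4); next start ≥ 4 → (8,10); next start ≥ 10 → (12,13).
Selected 4 meetings.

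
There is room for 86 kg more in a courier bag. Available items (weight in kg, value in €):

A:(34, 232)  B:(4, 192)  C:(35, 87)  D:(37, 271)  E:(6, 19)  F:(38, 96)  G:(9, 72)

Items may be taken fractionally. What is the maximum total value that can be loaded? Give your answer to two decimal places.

773.33

Ratios (sorted): B 48.00, G 8.00, D 7.32, A 6.82, E 3.17, F 2.53, C 2.49
take B (4 @ 192); take G (9 @ 72); take D (37 @ 271); take A (34 @ 232); take 2/6 of E → 6.33. Capacity used 86/86.
Total value = 773.33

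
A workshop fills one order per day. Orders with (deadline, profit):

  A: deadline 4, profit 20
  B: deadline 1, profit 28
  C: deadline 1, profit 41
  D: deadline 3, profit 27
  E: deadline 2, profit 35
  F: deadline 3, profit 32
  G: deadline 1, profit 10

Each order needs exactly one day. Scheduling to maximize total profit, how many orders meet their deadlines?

By profit: C(d1,41), E(d2,35), F(d3,32), B(d1,28), D(d3,27), A(d4,20), G(d1,10)
C→slot 1; E→slot 2; F→slot 3; B skipped; D skipped; A→slot 4; G skipped.
4 of 7 scheduled.

4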